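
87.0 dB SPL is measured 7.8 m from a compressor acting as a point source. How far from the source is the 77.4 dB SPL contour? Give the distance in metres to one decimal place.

23.6 m

The 9.6 dB drop corresponds to a distance ratio of 10^(9.6/20) for a point source.
r₂ = 7.8·10^((87.0−77.4)/20) = 7.8·10^(9.6/20) = 23.56 m.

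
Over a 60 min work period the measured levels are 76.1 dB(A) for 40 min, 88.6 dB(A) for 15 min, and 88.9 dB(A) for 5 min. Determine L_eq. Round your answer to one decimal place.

The energy average is taken in the linear domain: L_eq = 10·log₁₀[(Σ tᵢ·10^(Lᵢ/10))/T], T = 60 min.
Σ tᵢ·10^(Lᵢ/10) = 40·10^(76.1/10) + 15·10^(88.6/10) + 5·10^(88.9/10) = 1.638e+10.
L_eq = 10·log₁₀(1.638e+10/60) = 84.36 dB(A).

84.4 dB(A)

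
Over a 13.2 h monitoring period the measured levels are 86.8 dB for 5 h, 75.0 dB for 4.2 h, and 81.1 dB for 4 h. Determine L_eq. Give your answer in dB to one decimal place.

Weight each interval's intensity by its duration and average over T = 13.2 h:
Σ tᵢ·10^(Lᵢ/10) = 5·10^(86.8/10) + 4.2·10^(75.0/10) + 4·10^(81.1/10) = 3.041e+09.
L_eq = 10·log₁₀(3.041e+09/13.2) = 83.62 dB.

83.6 dB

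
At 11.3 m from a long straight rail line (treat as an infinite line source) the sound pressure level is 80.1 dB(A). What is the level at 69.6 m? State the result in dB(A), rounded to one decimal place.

72.2 dB(A)

For a line source, L₂ = L₁ − 10·log₁₀(r₂/r₁).
L₂ = 80.1 − 10·log₁₀(69.6/11.3) = 80.1 − 7.895 = 72.20 dB(A).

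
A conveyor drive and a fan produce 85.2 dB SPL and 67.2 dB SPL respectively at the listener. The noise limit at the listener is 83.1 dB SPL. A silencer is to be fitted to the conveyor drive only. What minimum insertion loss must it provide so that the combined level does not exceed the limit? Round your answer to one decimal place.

Everything except the conveyor drive sums to 10^(67.2/10) = 5.248e+06 in linear terms, 67.20 dB SPL.
To meet 83.1 dB SPL overall, the treated conveyor drive may contribute at most 10^(83.1/10) − 5.248e+06 = 1.989e+08, i.e. 82.99 dB SPL.
Required insertion loss = 85.2 − 82.99 = 2.21 dB.

2.2 dB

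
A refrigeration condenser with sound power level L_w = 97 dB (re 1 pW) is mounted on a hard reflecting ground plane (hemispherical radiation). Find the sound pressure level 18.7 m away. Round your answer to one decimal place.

63.6 dB

The power spreads over a hemisphere of area 2π·r², so L_p = L_w − 10·log₁₀(2π·r²).
2π·r² = 2197 m², 10·log₁₀ of that is 33.419 dB.
L_p = 97 − 33.419 = 63.58 dB.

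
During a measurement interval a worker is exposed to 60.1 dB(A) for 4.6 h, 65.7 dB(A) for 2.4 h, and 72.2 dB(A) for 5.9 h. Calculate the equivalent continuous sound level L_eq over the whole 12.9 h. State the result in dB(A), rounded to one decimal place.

The energy average is taken in the linear domain: L_eq = 10·log₁₀[(Σ tᵢ·10^(Lᵢ/10))/T], T = 12.9 h.
Σ tᵢ·10^(Lᵢ/10) = 4.6·10^(60.1/10) + 2.4·10^(65.7/10) + 5.9·10^(72.2/10) = 1.115e+08.
L_eq = 10·log₁₀(1.115e+08/12.9) = 69.37 dB(A).

69.4 dB(A)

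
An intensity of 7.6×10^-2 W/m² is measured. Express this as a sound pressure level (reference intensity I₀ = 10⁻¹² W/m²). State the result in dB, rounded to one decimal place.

108.8 dB

I/I₀ = 7.6×10^-2/10⁻¹² = 7.6×10^10, and L = 10·log₁₀(I/I₀).
L = 10·(0.8808 + 10) = 108.81 dB.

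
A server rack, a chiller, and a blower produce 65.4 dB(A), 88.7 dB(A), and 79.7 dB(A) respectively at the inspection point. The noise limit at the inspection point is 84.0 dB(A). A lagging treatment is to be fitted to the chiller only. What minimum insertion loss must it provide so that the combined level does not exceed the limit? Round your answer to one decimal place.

6.8 dB

Fixed contribution from the other sources: Σ 10^(L/10) = 10^(65.4/10) + 10^(79.7/10) = 9.679e+07 (79.86 dB(A)).
The limit corresponds to 10^(84.0/10) = 2.512e+08; subtracting the fixed part leaves 1.544e+08 for the chiller, i.e. 81.89 dB(A).
Required insertion loss = 88.7 − 81.89 = 6.81 dB.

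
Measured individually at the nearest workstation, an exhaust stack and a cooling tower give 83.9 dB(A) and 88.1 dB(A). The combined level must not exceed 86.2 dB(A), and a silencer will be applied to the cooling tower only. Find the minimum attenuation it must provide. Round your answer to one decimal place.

The untreated sources together contribute 10^(83.9/10) = 2.455e+08, i.e. 83.90 dB(A).
To meet 86.2 dB(A) overall, the treated cooling tower may contribute at most 10^(86.2/10) − 2.455e+08 = 1.714e+08, i.e. 82.34 dB(A).
Required insertion loss = 88.1 − 82.34 = 5.76 dB.

5.8 dB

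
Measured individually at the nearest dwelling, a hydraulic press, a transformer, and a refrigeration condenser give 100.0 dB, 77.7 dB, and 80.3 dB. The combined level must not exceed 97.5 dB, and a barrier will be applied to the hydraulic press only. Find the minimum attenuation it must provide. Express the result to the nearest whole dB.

3 dB

Everything except the hydraulic press sums to 10^(77.7/10) + 10^(80.3/10) = 1.660e+08 in linear terms, 82.20 dB.
To meet 97.5 dB overall, the treated hydraulic press may contribute at most 10^(97.5/10) − 1.660e+08 = 5.457e+09, i.e. 97.37 dB.
Required insertion loss = 100.0 − 97.37 = 2.63 dB.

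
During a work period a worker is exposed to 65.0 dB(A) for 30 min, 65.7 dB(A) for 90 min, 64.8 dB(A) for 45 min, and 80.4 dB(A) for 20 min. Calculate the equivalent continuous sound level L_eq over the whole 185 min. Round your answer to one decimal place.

71.7 dB(A)

The energy average is taken in the linear domain: L_eq = 10·log₁₀[(Σ tᵢ·10^(Lᵢ/10))/T], T = 185 min.
Σ tᵢ·10^(Lᵢ/10) = 30·10^(65.0/10) + 90·10^(65.7/10) + 45·10^(64.8/10) + 20·10^(80.4/10) = 2.758e+09.
L_eq = 10·log₁₀(2.758e+09/185) = 71.73 dB(A).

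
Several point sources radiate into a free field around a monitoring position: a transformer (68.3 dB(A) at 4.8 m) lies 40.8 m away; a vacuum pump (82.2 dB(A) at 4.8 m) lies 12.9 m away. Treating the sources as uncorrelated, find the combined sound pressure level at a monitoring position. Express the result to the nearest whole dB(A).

74 dB(A)

First find each source's level at the receiver (point-source: −20·log₁₀(r/r_ref)), then combine on an intensity basis.
transformer: 68.3 − 20·log₁₀(40.8/4.8) = 68.3 − 18.59 = 49.71 dB(A).
vacuum pump: 82.2 − 20·log₁₀(12.9/4.8) = 82.2 − 8.59 = 73.61 dB(A).
Σ 10^(L/10) = 2.307e+07 → L_total = 10·log₁₀(2.307e+07) = 73.63 dB(A).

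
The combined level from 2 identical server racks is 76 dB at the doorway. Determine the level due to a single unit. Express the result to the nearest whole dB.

For N identical incoherent sources L_total = L₁ + 10·log₁₀ N, so L₁ = 76 − 10·log₁₀(2) = 76 − 3.010.

73 dB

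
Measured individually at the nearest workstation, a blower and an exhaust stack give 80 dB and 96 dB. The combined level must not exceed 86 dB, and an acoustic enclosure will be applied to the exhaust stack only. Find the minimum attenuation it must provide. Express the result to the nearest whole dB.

The untreated sources together contribute 10^(80/10) = 1.000e+08, i.e. 80.00 dB.
The limit corresponds to 10^(86/10) = 3.981e+08; subtracting the fixed part leaves 2.981e+08 for the exhaust stack, i.e. 84.74 dB.
Required insertion loss = 96 − 84.74 = 11.26 dB.

11 dB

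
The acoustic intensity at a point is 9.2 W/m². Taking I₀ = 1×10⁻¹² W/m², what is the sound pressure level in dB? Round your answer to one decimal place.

129.6 dB

Dividing by I₀ shifts the exponent by 12: I/I₀ = 9.2×10^12.
L = 10·(0.9638 + 12) = 129.64 dB.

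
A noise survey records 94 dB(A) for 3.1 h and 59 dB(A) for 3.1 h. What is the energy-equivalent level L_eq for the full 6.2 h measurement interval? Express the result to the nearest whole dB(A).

91 dB(A)

Weight each interval's intensity by its duration and average over T = 6.2 h:
Σ tᵢ·10^(Lᵢ/10) = 3.1·10^(94/10) + 3.1·10^(59/10) = 7.789e+09.
L_eq = 10·log₁₀(7.789e+09/6.2) = 90.99 dB(A).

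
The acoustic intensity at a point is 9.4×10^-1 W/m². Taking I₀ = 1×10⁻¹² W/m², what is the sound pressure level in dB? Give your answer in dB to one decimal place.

119.7 dB

I/I₀ = 9.4×10^-1/10⁻¹² = 9.4×10^11, and L = 10·log₁₀(I/I₀).
L = 10·(0.9731 + 11) = 119.73 dB.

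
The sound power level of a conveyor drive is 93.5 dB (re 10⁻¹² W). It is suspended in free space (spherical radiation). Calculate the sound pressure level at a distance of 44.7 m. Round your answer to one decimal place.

The power spreads over a sphere of area 4π·r², so L_p = L_w − 10·log₁₀(4π·r²).
4π·r² = 2.511e+04 m², 10·log₁₀ of that is 43.998 dB.
L_p = 93.5 − 43.998 = 49.50 dB.

49.5 dB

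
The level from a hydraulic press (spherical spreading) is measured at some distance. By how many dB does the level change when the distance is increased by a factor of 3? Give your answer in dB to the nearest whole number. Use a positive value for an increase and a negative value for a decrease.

A point source loses 6 dB per doubling of distance; generally ΔL = −20·log₁₀(r₂/r₁).
ΔL = −20·log₁₀(3) = -9.54 dB.

-10 dB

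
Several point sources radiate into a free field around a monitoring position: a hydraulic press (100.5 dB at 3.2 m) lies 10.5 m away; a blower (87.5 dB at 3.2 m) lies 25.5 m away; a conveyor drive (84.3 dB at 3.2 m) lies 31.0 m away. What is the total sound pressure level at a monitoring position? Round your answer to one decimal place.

Propagate each source to the receiver with L = L_ref − 20·log₁₀(r/r_ref), then add intensities.
hydraulic press: 100.5 − 20·log₁₀(10.5/3.2) = 100.5 − 10.32 = 90.18 dB.
blower: 87.5 − 20·log₁₀(25.5/3.2) = 87.5 − 18.03 = 69.47 dB.
conveyor drive: 84.3 − 20·log₁₀(31.0/3.2) = 84.3 − 19.72 = 64.58 dB.
Σ 10^(L/10) = 1.054e+09 → L_total = 10·log₁₀(1.054e+09) = 90.23 dB.

90.2 dB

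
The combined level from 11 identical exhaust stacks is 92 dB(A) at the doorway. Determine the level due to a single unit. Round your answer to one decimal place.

For N identical incoherent sources L_total = L₁ + 10·log₁₀ N, so L₁ = 92 − 10·log₁₀(11) = 92 − 10.414.

81.6 dB(A)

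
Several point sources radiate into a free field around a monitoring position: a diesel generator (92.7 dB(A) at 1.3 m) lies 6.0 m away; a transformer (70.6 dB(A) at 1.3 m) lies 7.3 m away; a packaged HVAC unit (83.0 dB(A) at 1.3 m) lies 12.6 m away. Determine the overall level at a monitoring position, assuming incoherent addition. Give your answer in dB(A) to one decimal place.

79.5 dB(A)

Apply inverse-square spreading to bring every level to the receiver, then sum 10^(L/10).
diesel generator: 92.7 − 20·log₁₀(6.0/1.3) = 92.7 − 13.28 = 79.42 dB(A).
transformer: 70.6 − 20·log₁₀(7.3/1.3) = 70.6 − 14.99 = 55.61 dB(A).
packaged HVAC unit: 83.0 − 20·log₁₀(12.6/1.3) = 83.0 − 19.73 = 63.27 dB(A).
Σ 10^(L/10) = 8.990e+07 → L_total = 10·log₁₀(8.990e+07) = 79.54 dB(A).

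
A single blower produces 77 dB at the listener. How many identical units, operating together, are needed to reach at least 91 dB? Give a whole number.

26

The shortfall is 91 − 77 = 14.0 dB, and N units add 10·log₁₀ N, so need 10·log₁₀ N ≥ 14.0.
N ≥ 10^(14.0/10) = 25.119, so N = 26.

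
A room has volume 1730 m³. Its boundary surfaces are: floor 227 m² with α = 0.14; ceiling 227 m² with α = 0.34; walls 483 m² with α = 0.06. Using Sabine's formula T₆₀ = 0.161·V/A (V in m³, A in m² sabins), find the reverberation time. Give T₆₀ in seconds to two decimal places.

2.02 s

Total absorption A = 227·0.14 + 227·0.34 + 483·0.06 = 137.94 m² sabins.
T₆₀ = 0.161 × 1730 / 137.94 = 2.019 s.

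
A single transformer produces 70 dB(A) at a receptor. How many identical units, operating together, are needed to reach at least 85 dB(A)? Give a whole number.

32

Need L₁ + 10·log₁₀ N ≥ 85, i.e. log₁₀ N ≥ 1.50.
N ≥ 10^(15.0/10) = 31.623, so N = 32.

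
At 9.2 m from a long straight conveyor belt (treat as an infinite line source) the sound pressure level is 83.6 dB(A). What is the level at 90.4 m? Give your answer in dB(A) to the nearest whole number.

For a line source, L₂ = L₁ − 10·log₁₀(r₂/r₁).
L₂ = 83.6 − 10·log₁₀(90.4/9.2) = 83.6 − 9.924 = 73.68 dB(A).

74 dB(A)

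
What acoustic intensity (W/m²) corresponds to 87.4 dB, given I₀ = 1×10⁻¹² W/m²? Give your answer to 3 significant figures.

I = I₀·10^(L/10) = 10⁻¹² × 10^(87.4/10) = 10^(-3.260).

0.000550 W/m²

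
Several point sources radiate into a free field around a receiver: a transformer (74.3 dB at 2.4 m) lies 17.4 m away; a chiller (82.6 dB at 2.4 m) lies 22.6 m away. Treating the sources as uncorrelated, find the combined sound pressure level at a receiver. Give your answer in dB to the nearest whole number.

64 dB

First find each source's level at the receiver (point-source: −20·log₁₀(r/r_ref)), then combine on an intensity basis.
transformer: 74.3 − 20·log₁₀(17.4/2.4) = 74.3 − 17.21 = 57.09 dB.
chiller: 82.6 − 20·log₁₀(22.6/2.4) = 82.6 − 19.48 = 63.12 dB.
Σ 10^(L/10) = 2.564e+06 → L_total = 10·log₁₀(2.564e+06) = 64.09 dB.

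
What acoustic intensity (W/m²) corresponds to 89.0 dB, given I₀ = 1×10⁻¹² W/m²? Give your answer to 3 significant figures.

I = I₀·10^(L/10) = 10⁻¹² × 10^(89.0/10) = 10^(-3.100).

0.000794 W/m²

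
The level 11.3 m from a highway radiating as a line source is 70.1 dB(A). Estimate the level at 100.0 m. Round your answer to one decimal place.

Line-source attenuation: ΔL = 10·log₁₀(r₂/r₁) = 10·log₁₀(100.0/11.3) = 9.469 dB.
L₂ = 70.1 − 10·log₁₀(100.0/11.3) = 70.1 − 9.469 = 60.63 dB(A).

60.6 dB(A)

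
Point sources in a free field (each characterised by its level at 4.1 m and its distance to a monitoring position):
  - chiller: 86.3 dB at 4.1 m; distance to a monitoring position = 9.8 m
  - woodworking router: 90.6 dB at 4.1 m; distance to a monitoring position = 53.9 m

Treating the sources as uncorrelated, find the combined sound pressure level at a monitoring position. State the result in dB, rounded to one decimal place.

79.1 dB

Propagate each source to the receiver with L = L_ref − 20·log₁₀(r/r_ref), then add intensities.
chiller: 86.3 − 20·log₁₀(9.8/4.1) = 86.3 − 7.57 = 78.73 dB.
woodworking router: 90.6 − 20·log₁₀(53.9/4.1) = 90.6 − 22.38 = 68.22 dB.
Σ 10^(L/10) = 8.131e+07 → L_total = 10·log₁₀(8.131e+07) = 79.10 dB.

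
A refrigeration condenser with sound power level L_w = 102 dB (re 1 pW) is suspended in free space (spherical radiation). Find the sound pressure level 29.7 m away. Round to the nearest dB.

62 dB

Free-field spherical radiation: L_p = L_w − 10·log₁₀(4π·r²), r = 29.7 m.
4π·r² = 1.108e+04 m², 10·log₁₀ of that is 40.447 dB.
L_p = 102 − 40.447 = 61.55 dB.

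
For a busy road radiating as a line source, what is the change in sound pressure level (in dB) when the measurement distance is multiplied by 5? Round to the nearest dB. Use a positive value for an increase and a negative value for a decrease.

A line source loses 3 dB per doubling of distance; generally ΔL = −10·log₁₀(r₂/r₁).
ΔL = −10·log₁₀(5) = -6.99 dB.

-7 dB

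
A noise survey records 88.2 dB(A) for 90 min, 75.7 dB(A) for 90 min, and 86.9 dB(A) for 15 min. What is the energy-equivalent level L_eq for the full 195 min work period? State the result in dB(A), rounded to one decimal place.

85.6 dB(A)

The energy average is taken in the linear domain: L_eq = 10·log₁₀[(Σ tᵢ·10^(Lᵢ/10))/T], T = 195 min.
Σ tᵢ·10^(Lᵢ/10) = 90·10^(88.2/10) + 90·10^(75.7/10) + 15·10^(86.9/10) = 7.015e+10.
L_eq = 10·log₁₀(7.015e+10/195) = 85.56 dB(A).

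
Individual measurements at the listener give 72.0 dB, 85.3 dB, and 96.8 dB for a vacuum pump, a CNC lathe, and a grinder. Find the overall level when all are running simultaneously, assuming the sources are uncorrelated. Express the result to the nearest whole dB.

97 dB

Incoherent sources combine by intensity addition: L_total = 10·log₁₀(Σ 10^(L_i/10)).
Σ 10^(L/10) = 10^(72.0/10) + 10^(85.3/10) + 10^(96.8/10) = 5.141e+09.
L_total = 10·log₁₀(5.141e+09) = 97.11 dB.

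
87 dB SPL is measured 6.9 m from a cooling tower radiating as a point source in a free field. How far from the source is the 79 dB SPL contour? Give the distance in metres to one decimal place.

For a point source L₁ − L₂ = 20·log₁₀(r₂/r₁), so r₂ = r₁·10^((L₁−L₂)/20).
r₂ = 6.9·10^((87−79)/20) = 6.9·10^(8.0/20) = 17.33 m.

17.3 m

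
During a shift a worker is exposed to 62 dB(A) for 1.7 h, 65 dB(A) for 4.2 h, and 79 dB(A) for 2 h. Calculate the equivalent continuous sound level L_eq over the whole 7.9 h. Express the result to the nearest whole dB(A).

L_eq = 10·log₁₀[(1/T)·Σ tᵢ·10^(Lᵢ/10)] with T = 7.9 h.
Σ tᵢ·10^(Lᵢ/10) = 1.7·10^(62/10) + 4.2·10^(65/10) + 2·10^(79/10) = 1.748e+08.
L_eq = 10·log₁₀(1.748e+08/7.9) = 73.45 dB(A).

73 dB(A)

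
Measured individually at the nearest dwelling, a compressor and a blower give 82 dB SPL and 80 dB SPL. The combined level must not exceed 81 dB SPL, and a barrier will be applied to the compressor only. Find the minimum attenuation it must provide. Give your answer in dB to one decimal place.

The untreated sources together contribute 10^(80/10) = 1.000e+08, i.e. 80.00 dB SPL.
To meet 81 dB SPL overall, the treated compressor may contribute at most 10^(81/10) − 1.000e+08 = 2.589e+07, i.e. 74.13 dB SPL.
So the compressor must be reduced from 82 to 74.13 dB SPL: IL = 7.87 dB.

7.9 dB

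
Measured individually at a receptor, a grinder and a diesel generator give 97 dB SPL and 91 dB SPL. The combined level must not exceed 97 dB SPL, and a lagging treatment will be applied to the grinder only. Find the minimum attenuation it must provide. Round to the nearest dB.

1 dB

The untreated sources together contribute 10^(91/10) = 1.259e+09, i.e. 91.00 dB SPL.
To meet 97 dB SPL overall, the treated grinder may contribute at most 10^(97/10) − 1.259e+09 = 3.753e+09, i.e. 95.74 dB SPL.
Required insertion loss = 97 − 95.74 = 1.26 dB.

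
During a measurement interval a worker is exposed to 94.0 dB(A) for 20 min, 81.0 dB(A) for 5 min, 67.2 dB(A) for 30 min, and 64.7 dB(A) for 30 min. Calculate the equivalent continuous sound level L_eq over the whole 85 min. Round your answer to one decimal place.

L_eq = 10·log₁₀[(1/T)·Σ tᵢ·10^(Lᵢ/10)] with T = 85 min.
Σ tᵢ·10^(Lᵢ/10) = 20·10^(94.0/10) + 5·10^(81.0/10) + 30·10^(67.2/10) + 30·10^(64.7/10) = 5.111e+10.
L_eq = 10·log₁₀(5.111e+10/85) = 87.79 dB(A).

87.8 dB(A)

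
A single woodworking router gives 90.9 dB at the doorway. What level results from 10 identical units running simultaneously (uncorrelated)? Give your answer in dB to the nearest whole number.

101 dB

L_total = L₁ + 10·log₁₀ N for N identical incoherent sources.
L_total = 90.9 + 10·log₁₀(10) = 90.9 + 10.000 = 100.90 dB.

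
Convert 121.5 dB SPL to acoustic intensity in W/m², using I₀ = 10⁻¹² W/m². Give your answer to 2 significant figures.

I = I₀·10^(L/10) = 10⁻¹² × 10^(121.5/10) = 10^(0.150).

1.4 W/m²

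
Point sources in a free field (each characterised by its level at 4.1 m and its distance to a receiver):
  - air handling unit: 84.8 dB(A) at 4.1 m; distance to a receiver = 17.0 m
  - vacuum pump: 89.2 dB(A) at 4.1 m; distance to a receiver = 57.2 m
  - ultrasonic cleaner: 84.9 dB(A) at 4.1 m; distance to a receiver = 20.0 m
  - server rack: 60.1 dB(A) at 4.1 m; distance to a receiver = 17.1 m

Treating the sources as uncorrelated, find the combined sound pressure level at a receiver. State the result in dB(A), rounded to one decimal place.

Apply inverse-square spreading to bring every level to the receiver, then sum 10^(L/10).
air handling unit: 84.8 − 20·log₁₀(17.0/4.1) = 84.8 − 12.35 = 72.45 dB(A).
vacuum pump: 89.2 − 20·log₁₀(57.2/4.1) = 89.2 − 22.89 = 66.31 dB(A).
ultrasonic cleaner: 84.9 − 20·log₁₀(20.0/4.1) = 84.9 − 13.76 = 71.14 dB(A).
server rack: 60.1 − 20·log₁₀(17.1/4.1) = 60.1 − 12.40 = 47.70 dB(A).
Σ 10^(L/10) = 3.489e+07 → L_total = 10·log₁₀(3.489e+07) = 75.43 dB(A).

75.4 dB(A)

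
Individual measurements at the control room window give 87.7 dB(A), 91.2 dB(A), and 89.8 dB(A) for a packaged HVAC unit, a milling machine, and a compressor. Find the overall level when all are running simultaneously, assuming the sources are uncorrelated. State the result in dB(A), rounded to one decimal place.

Incoherent sources combine by intensity addition: L_total = 10·log₁₀(Σ 10^(L_i/10)).
Σ 10^(L/10) = 10^(87.7/10) + 10^(91.2/10) + 10^(89.8/10) = 2.862e+09.
L_total = 10·log₁₀(2.862e+09) = 94.57 dB(A).

94.6 dB(A)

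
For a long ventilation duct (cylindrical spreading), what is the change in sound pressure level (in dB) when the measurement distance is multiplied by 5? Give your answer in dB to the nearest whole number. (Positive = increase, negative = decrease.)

-7 dB

Line-source spreading: ΔL = −10·log₁₀(r₂/r₁).
ΔL = −10·log₁₀(5) = -6.99 dB.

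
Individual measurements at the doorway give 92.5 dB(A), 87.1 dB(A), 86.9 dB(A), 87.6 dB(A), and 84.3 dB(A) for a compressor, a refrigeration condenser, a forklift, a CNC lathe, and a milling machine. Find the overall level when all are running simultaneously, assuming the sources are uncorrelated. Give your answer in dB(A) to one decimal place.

Incoherent sources combine by intensity addition: L_total = 10·log₁₀(Σ 10^(L_i/10)).
Σ 10^(L/10) = 10^(92.5/10) + 10^(87.1/10) + 10^(86.9/10) + 10^(87.6/10) + 10^(84.3/10) = 3.626e+09.
L_total = 10·log₁₀(3.626e+09) = 95.59 dB(A).

95.6 dB(A)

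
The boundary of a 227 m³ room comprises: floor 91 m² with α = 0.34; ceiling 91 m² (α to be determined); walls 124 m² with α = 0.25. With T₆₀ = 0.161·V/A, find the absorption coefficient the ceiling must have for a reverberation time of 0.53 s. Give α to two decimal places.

0.08

From T₆₀ = 0.161·V/A, the target T₆₀ = 0.53 s needs A = 0.161·227/0.53 = 68.96 m².
Absorption from the other surfaces = 91·0.34 + 124·0.25 = 61.94 m², so the ceiling must supply 7.02 m² over 91 m².
α = 7.02/91 = 0.077.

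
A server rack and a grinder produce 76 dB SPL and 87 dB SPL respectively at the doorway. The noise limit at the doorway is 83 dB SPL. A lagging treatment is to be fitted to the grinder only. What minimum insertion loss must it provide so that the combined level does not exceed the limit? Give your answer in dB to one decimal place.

The untreated sources together contribute 10^(76/10) = 3.981e+07, i.e. 76.00 dB SPL.
To meet 83 dB SPL overall, the treated grinder may contribute at most 10^(83/10) − 3.981e+07 = 1.597e+08, i.e. 82.03 dB SPL.
So the grinder must be reduced from 87 to 82.03 dB SPL: IL = 4.97 dB.

5.0 dB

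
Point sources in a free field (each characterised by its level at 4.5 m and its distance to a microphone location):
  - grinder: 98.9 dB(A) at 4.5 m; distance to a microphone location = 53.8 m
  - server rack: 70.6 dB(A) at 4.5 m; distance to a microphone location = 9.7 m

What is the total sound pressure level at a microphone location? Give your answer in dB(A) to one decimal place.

Apply inverse-square spreading to bring every level to the receiver, then sum 10^(L/10).
grinder: 98.9 − 20·log₁₀(53.8/4.5) = 98.9 − 21.55 = 77.35 dB(A).
server rack: 70.6 − 20·log₁₀(9.7/4.5) = 70.6 − 6.67 = 63.93 dB(A).
Σ 10^(L/10) = 5.678e+07 → L_total = 10·log₁₀(5.678e+07) = 77.54 dB(A).

77.5 dB(A)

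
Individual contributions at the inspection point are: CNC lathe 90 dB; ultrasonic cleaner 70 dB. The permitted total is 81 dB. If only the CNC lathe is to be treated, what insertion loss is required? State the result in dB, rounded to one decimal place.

9.4 dB

Fixed contribution from the other source: Σ 10^(L/10) = 10^(70/10) = 1.000e+07 (70.00 dB).
The limit corresponds to 10^(81/10) = 1.259e+08; subtracting the fixed part leaves 1.159e+08 for the CNC lathe, i.e. 80.64 dB.
So the CNC lathe must be reduced from 90 to 80.64 dB: IL = 9.36 dB.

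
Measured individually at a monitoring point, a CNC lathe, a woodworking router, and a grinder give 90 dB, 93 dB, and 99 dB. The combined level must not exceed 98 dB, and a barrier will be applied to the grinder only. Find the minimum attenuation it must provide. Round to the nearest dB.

Fixed contribution from the other sources: Σ 10^(L/10) = 10^(90/10) + 10^(93/10) = 2.995e+09 (94.76 dB).
To meet 98 dB overall, the treated grinder may contribute at most 10^(98/10) − 2.995e+09 = 3.314e+09, i.e. 95.20 dB.
Required insertion loss = 99 − 95.20 = 3.80 dB.

4 dB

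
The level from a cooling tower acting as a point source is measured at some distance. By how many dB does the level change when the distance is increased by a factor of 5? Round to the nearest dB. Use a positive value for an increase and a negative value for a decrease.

With spherical spreading the level changes by −20·log₁₀(r₂/r₁).
ΔL = −20·log₁₀(5) = -13.98 dB.

-14 dB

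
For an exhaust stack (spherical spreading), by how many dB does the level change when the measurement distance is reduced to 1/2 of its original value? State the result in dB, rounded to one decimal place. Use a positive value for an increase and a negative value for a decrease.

With spherical spreading the level changes by −20·log₁₀(r₂/r₁).
ΔL = −20·log₁₀(0.5) = +6.02 dB.

+6.0 dB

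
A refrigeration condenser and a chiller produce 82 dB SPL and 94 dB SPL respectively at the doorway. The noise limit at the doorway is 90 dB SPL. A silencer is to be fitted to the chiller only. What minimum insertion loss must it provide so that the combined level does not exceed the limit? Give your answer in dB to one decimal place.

Everything except the chiller sums to 10^(82/10) = 1.585e+08 in linear terms, 82.00 dB SPL.
The limit corresponds to 10^(90/10) = 1.000e+09; subtracting the fixed part leaves 8.415e+08 for the chiller, i.e. 89.25 dB SPL.
So the chiller must be reduced from 94 to 89.25 dB SPL: IL = 4.75 dB.

4.7 dB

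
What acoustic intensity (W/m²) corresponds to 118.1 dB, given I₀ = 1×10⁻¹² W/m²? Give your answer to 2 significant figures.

0.65 W/m²

L = 10·log₁₀(I/I₀) ⇒ I = I₀·10^(L/10) = 10⁻¹² × 10^11.81.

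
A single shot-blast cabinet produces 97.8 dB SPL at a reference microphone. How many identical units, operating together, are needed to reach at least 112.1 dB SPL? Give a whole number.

The shortfall is 112.1 − 97.8 = 14.3 dB, and N units add 10·log₁₀ N, so need 10·log₁₀ N ≥ 14.3.
N ≥ 10^(14.3/10) = 26.915, so N = 27.

27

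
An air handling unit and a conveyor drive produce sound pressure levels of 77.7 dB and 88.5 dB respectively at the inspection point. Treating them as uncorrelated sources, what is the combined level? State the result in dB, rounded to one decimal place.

88.8 dB

Incoherent sources combine by intensity addition: L_total = 10·log₁₀(Σ 10^(L_i/10)).
Σ 10^(L/10) = 10^(77.7/10) + 10^(88.5/10) = 7.668e+08.
L_total = 10·log₁₀(7.668e+08) = 88.85 dB.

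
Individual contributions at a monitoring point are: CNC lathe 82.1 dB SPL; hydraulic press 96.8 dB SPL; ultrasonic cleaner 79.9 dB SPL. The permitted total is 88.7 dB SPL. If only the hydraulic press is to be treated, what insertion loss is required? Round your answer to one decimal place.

Everything except the hydraulic press sums to 10^(82.1/10) + 10^(79.9/10) = 2.599e+08 in linear terms, 84.15 dB SPL.
To meet 88.7 dB SPL overall, the treated hydraulic press may contribute at most 10^(88.7/10) − 2.599e+08 = 4.814e+08, i.e. 86.83 dB SPL.
So the hydraulic press must be reduced from 96.8 to 86.83 dB SPL: IL = 9.97 dB.

10.0 dB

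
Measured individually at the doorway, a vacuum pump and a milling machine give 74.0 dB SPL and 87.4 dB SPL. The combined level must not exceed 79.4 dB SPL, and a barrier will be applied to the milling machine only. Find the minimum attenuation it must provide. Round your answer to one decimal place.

9.5 dB

Everything except the milling machine sums to 10^(74.0/10) = 2.512e+07 in linear terms, 74.00 dB SPL.
The limit corresponds to 10^(79.4/10) = 8.710e+07; subtracting the fixed part leaves 6.198e+07 for the milling machine, i.e. 77.92 dB SPL.
Required insertion loss = 87.4 − 77.92 = 9.48 dB.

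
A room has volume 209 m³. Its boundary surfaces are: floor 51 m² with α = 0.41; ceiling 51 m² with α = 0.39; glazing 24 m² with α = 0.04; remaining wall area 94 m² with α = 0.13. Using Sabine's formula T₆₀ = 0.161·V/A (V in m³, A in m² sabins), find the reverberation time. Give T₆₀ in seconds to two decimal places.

Total absorption A = 51·0.41 + 51·0.39 + 24·0.04 + 94·0.13 = 53.98 m² sabins.
T₆₀ = 0.161·V/A = 0.161·209/53.98 = 0.623 s.

0.62 s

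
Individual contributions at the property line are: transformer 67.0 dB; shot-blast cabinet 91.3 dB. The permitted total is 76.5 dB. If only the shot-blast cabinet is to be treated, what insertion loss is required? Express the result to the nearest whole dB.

The untreated sources together contribute 10^(67.0/10) = 5.012e+06, i.e. 67.00 dB.
To meet 76.5 dB overall, the treated shot-blast cabinet may contribute at most 10^(76.5/10) − 5.012e+06 = 3.966e+07, i.e. 75.98 dB.
Required insertion loss = 91.3 − 75.98 = 15.32 dB.

15 dB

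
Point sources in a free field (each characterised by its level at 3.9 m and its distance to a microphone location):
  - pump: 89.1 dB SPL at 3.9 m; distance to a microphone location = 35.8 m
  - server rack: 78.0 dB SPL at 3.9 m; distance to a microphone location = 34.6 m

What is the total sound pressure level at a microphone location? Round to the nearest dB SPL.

70 dB SPL

First find each source's level at the receiver (point-source: −20·log₁₀(r/r_ref)), then combine on an intensity basis.
pump: 89.1 − 20·log₁₀(35.8/3.9) = 89.1 − 19.26 = 69.84 dB SPL.
server rack: 78.0 − 20·log₁₀(34.6/3.9) = 78.0 − 18.96 = 59.04 dB SPL.
Σ 10^(L/10) = 1.045e+07 → L_total = 10·log₁₀(1.045e+07) = 70.19 dB SPL.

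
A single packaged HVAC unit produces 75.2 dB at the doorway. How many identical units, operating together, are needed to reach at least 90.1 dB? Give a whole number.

31

Need L₁ + 10·log₁₀ N ≥ 90.1, i.e. log₁₀ N ≥ 1.49.
N ≥ 10^(14.9/10) = 30.903, so N = 31.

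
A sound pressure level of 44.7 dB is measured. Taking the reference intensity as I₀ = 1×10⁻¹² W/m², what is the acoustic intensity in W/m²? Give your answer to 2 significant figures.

I = I₀·10^(L/10) = 10⁻¹² × 10^(44.7/10) = 10^(-7.530).

3.0e-08 W/m²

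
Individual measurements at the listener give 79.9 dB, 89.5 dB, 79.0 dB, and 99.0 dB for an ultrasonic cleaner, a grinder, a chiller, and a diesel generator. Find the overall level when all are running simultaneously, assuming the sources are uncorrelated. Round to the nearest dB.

100 dB

For uncorrelated sources the intensities add, so convert each level to linear form, sum, and take 10·log₁₀ of the total.
Σ 10^(L/10) = 10^(79.9/10) + 10^(89.5/10) + 10^(79.0/10) + 10^(99.0/10) = 9.012e+09.
L_total = 10·log₁₀(9.012e+09) = 99.55 dB.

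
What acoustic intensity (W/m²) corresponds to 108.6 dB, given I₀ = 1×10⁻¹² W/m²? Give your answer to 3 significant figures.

0.0724 W/m²

I = I₀·10^(L/10) = 10⁻¹² × 10^(108.6/10) = 10^(-1.140).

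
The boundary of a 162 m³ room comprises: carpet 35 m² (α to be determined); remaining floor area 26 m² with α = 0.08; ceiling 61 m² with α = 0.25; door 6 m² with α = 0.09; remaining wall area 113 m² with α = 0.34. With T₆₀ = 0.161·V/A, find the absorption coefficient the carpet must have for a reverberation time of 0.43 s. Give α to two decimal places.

From T₆₀ = 0.161·V/A, the target T₆₀ = 0.43 s needs A = 0.161·162/0.43 = 60.66 m².
Absorption from the other surfaces = 26·0.08 + 61·0.25 + 6·0.09 + 113·0.34 = 56.29 m², so the carpet must supply 4.37 m² over 35 m².
α = 4.37/35 = 0.125.

0.12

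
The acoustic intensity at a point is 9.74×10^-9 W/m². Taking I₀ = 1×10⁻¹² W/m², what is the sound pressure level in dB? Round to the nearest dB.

L = 10·log₁₀(I/I₀) = 10·log₁₀(9.74×10^-9/10⁻¹²) = 10·log₁₀(9.74×10^3).
L = 10·(0.9886 + 3) = 39.89 dB.

40 dB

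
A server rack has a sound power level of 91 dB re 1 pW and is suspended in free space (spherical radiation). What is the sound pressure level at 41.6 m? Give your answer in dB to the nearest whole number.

48 dB

The power spreads over a sphere of area 4π·r², so L_p = L_w − 10·log₁₀(4π·r²).
4π·r² = 2.175e+04 m², 10·log₁₀ of that is 43.374 dB.
L_p = 91 − 43.374 = 47.63 dB.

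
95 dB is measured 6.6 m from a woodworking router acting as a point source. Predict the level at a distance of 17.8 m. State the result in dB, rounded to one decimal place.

Point-source attenuation: ΔL = 20·log₁₀(r₂/r₁) = 20·log₁₀(17.8/6.6) = 8.618 dB.
L₂ = 95 − 20·log₁₀(17.8/6.6) = 95 − 8.618 = 86.38 dB.

86.4 dB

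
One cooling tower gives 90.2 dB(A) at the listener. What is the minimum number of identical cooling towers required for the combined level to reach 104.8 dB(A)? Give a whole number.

Need L₁ + 10·log₁₀ N ≥ 104.8, i.e. log₁₀ N ≥ 1.46.
N ≥ 10^(14.6/10) = 28.840, so N = 29.

29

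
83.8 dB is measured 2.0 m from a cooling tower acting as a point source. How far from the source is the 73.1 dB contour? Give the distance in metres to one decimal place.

6.9 m

The 10.7 dB drop corresponds to a distance ratio of 10^(10.7/20) for a point source.
r₂ = 2.0·10^((83.8−73.1)/20) = 2.0·10^(10.7/20) = 6.86 m.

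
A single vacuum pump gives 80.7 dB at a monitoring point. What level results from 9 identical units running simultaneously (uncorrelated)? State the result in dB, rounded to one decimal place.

90.2 dB

With 9 equal, uncorrelated contributions the intensity is 9× that of one unit, giving a rise of 10·log₁₀ 9.
L_total = 80.7 + 10·log₁₀(9) = 80.7 + 9.542 = 90.24 dB.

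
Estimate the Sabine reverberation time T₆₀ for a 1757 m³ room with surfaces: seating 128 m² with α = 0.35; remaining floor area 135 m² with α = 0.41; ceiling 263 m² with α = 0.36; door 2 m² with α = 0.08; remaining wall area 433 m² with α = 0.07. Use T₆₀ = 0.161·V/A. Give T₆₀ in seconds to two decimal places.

1.26 s

A = Σ Sᵢαᵢ = 128·0.35 + 135·0.41 + 263·0.36 + 2·0.08 + 433·0.07 = 225.30 m².
T₆₀ = 0.161 × 1757 / 225.30 = 1.256 s.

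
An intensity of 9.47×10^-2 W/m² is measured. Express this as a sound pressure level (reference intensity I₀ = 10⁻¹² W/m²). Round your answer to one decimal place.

109.8 dB

I/I₀ = 9.47×10^-2/10⁻¹² = 9.47×10^10, and L = 10·log₁₀(I/I₀).
L = 10·(0.9763 + 10) = 109.76 dB.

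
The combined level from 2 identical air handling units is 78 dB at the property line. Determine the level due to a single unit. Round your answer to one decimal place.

Dividing the total intensity by 2 lowers the level by 10·log₁₀ 2 = 3.010 dB: L₁ = 78 − 3.010.

75.0 dB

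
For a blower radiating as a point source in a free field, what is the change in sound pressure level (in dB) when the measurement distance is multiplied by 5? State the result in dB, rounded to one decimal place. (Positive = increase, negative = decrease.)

-14.0 dB

Point-source spreading: ΔL = −20·log₁₀(r₂/r₁).
ΔL = −20·log₁₀(5) = -13.98 dB.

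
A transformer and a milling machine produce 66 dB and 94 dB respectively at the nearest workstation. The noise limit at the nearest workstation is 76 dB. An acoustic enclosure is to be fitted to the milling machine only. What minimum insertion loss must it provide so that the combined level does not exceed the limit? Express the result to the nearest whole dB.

Everything except the milling machine sums to 10^(66/10) = 3.981e+06 in linear terms, 66.00 dB.
To meet 76 dB overall, the treated milling machine may contribute at most 10^(76/10) − 3.981e+06 = 3.583e+07, i.e. 75.54 dB.
Required insertion loss = 94 − 75.54 = 18.46 dB.

18 dB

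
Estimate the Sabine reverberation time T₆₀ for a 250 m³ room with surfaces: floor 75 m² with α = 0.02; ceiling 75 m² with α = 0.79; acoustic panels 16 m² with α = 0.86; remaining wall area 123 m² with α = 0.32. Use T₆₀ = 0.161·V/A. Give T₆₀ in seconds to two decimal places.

0.35 s

Total absorption A = 75·0.02 + 75·0.79 + 16·0.86 + 123·0.32 = 113.87 m² sabins.
T₆₀ = 0.161 × 250 / 113.87 = 0.353 s.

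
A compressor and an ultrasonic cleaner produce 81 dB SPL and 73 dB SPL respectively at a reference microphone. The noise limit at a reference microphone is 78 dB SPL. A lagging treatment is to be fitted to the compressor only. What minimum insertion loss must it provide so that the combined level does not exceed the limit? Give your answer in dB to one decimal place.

4.7 dB

Fixed contribution from the other source: Σ 10^(L/10) = 10^(73/10) = 1.995e+07 (73.00 dB SPL).
The limit corresponds to 10^(78/10) = 6.310e+07; subtracting the fixed part leaves 4.314e+07 for the compressor, i.e. 76.35 dB SPL.
So the compressor must be reduced from 81 to 76.35 dB SPL: IL = 4.65 dB.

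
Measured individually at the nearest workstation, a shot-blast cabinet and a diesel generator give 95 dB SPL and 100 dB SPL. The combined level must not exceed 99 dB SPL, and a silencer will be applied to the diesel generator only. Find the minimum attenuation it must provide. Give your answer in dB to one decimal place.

Everything except the diesel generator sums to 10^(95/10) = 3.162e+09 in linear terms, 95.00 dB SPL.
To meet 99 dB SPL overall, the treated diesel generator may contribute at most 10^(99/10) − 3.162e+09 = 4.781e+09, i.e. 96.80 dB SPL.
Required insertion loss = 100 − 96.80 = 3.20 dB.

3.2 dB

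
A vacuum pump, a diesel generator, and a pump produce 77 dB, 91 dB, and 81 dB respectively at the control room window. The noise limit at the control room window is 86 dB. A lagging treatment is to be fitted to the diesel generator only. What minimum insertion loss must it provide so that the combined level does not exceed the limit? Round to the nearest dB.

8 dB

Fixed contribution from the other sources: Σ 10^(L/10) = 10^(77/10) + 10^(81/10) = 1.760e+08 (82.46 dB).
The limit corresponds to 10^(86/10) = 3.981e+08; subtracting the fixed part leaves 2.221e+08 for the diesel generator, i.e. 83.47 dB.
So the diesel generator must be reduced from 91 to 83.47 dB: IL = 7.53 dB.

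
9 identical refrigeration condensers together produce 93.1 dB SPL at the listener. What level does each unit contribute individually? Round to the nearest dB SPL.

9 equal contributions raise the level by 10·log₁₀ 9 = 9.542 dB, so each unit alone gives 93.1 − 9.542.

84 dB SPL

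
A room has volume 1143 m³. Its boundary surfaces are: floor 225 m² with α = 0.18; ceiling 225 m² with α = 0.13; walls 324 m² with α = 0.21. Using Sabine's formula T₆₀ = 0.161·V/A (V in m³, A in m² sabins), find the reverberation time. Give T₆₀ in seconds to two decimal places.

Total absorption A = 225·0.18 + 225·0.13 + 324·0.21 = 137.79 m² sabins.
T₆₀ = 0.161 × 1143 / 137.79 = 1.336 s.

1.34 s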